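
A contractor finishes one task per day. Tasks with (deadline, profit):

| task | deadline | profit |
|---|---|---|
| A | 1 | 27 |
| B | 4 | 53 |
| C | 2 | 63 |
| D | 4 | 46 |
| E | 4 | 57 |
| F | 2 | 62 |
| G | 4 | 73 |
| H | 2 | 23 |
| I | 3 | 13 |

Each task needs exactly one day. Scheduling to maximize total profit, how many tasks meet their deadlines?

Take jobs in profit order; each goes to the latest open slot no later than its deadline.
By profit: G(d4,73), C(d2,63), F(d2,62), E(d4,57), B(d4,53), D(d4,46), A(d1,27), H(d2,23), I(d3,13)
G→slot 4; C→slot 2; F→slot 1; E→slot 3; B skipped; D skipped; A skipped; H skipped; I skipped.
4 of 9 scheduled.

4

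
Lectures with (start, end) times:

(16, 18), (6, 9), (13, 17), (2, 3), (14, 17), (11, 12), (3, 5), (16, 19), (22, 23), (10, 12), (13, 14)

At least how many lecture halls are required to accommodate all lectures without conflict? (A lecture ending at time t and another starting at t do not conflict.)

4

Count concurrent intervals with a sweep; the peak is the room count.
starts: [2, 3, 6, 10, 11, 13, 13, 14, 16, 16, 22]
ends:   [3, 5, 9, 12, 12, 14, 17, 17, 18, 19, 23]
s2→1 e3→0 s3→1 e5→0 s6→1 e9→0 s10→1 s11→2 e12→1 e12→0 s13→1 s13→2 e14→1 s14→2 s16→3 s16→4  — peak 4.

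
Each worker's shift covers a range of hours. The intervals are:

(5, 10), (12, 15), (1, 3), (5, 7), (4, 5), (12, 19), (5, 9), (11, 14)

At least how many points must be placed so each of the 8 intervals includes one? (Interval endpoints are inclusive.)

3

By right end: [1,3]  [4,5]  [5,7]  [5,9]  [5,10]  [11,14]  [12,15]  [12,19]
[1,3] uncovered → point at 3; [4,5] uncovered → point at 5; [11,14] uncovered → point at 14.
Points: 3, 5, 14 (3 total).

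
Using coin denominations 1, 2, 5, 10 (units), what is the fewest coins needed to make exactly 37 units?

5

37 = 3×10 + 1×5 + 1×2
Total coins = 3 + 1 + 1 = 5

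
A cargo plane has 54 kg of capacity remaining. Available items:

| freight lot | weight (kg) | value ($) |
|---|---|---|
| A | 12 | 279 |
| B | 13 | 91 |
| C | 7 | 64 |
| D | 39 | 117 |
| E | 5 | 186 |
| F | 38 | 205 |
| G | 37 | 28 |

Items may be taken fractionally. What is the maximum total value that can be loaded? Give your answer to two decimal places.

Order: E (186/5=37.20) > A (279/12=23.25) > C (64/7=9.14) > B (91/13=7.00) > F (205/38=5.39) > D (117/39=3.00) > G (28/37=0.76)
Fill: take E (5 @ 186) → take A (12 @ 279) → take C (7 @ 64) → take B (13 @ 91) → take 17/38 of F → 91.71; 54/54 used.
Total value = 711.71

711.71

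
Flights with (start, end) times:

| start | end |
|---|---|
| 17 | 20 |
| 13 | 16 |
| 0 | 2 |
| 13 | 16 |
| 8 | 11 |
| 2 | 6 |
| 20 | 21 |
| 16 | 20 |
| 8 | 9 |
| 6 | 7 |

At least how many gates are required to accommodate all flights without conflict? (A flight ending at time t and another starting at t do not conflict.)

Count concurrent intervals with a sweep; the peak is the room count.
starts: [0, 2, 6, 8, 8, 13, 13, 16, 17, 20]
ends:   [2, 6, 7, 9, 11, 16, 16, 20, 20, 21]
s0→1 e2→0 s2→1 e6→0 s6→1 e7→0 s8→1 s8→2  — peak 2.

2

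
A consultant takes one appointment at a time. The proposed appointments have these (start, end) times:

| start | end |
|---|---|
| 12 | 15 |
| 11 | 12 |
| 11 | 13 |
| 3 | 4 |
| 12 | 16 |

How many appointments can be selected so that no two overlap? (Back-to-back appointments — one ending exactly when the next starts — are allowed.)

Sorted by end: (3,4)  (11,12)  (11,13)  (12,15)  (12,16)
take (3,4); take (11,12); take (12,15); skip (12,16).
Selected 3 appointments.

3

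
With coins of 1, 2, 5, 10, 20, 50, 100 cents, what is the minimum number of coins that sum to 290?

Use the largest denomination that fits, subtract, and repeat.
290 − 2×100→90 − 1×50→40 − 2×20→0
Total coins = 2 + 1 + 2 = 5

5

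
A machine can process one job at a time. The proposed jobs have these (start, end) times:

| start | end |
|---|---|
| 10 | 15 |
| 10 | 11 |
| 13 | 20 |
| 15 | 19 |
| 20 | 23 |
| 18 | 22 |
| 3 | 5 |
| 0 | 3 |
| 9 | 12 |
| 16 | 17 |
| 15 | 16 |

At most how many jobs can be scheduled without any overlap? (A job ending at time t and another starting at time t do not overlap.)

6

Greedy by earliest finish: after sorting by end time, pick each interval compatible with the last pick.
By end time: (0,3), (3,5), (10,11), (9,12), (10,15), (15,16), (16,17), (15,19), (13,20), (18,22), (20,23).
Pick (0,3); next start ≥ 3 → (3,5); next start ≥ 5 → (10,11); next start ≥ 11 → (15,16); next start ≥ 16 → (16,17); next start ≥ 17 → (18,22).
Selected 6 jobs.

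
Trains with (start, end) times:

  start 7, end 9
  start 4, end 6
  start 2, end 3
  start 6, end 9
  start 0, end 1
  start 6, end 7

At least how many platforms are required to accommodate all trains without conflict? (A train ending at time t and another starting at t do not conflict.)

2

The answer is the maximum number of intervals overlapping at any instant.
Events (time:±→running): 0:+→1 1:-→0 2:+→1 3:-→0 4:+→1 6:-→0 6:+→1 6:+→2 … peak 2.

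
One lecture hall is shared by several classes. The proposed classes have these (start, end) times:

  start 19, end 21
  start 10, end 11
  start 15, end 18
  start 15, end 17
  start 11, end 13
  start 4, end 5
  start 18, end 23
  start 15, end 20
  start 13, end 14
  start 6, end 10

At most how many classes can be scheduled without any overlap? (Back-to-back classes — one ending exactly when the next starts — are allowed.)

Sorted by end: (4,5)  (6,10)  (10,11)  (11,13)  (13,14)  (15,17)  (15,18)  (15,20)  (19,21)  (18,23)
take (4,5); take (6,10); take (10,11); take (11,13); take (13,14); take (15,17); skip (15,20); take (19,21); skip (18,23).
Selected 7 classes.

7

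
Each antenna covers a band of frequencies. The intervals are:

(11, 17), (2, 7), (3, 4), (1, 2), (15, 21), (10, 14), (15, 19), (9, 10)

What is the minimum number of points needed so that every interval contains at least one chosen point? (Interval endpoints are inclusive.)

4

Sorted: [1,2] [3,4] [2,7] [9,10] [10,14] [11,17] [15,19] [15,21]
{[1,2]} hit by 2; {[3,4],[2,7]} hit by 4; {[9,10],[10,14]} hit by 10; {[11,17],[15,19],[15,21]} hit by 17.
Points: 2, 4, 10, 17 (4 total).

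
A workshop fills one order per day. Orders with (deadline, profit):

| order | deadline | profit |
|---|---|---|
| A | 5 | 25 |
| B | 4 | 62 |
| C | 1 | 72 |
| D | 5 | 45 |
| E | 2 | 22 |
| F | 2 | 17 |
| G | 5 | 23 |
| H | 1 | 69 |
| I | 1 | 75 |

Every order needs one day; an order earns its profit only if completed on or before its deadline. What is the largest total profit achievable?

Profit order: I=75 C=72 H=69 B=62 D=45 A=25 G=23 E=22 F=17
Assign: I→slot 1, C skipped, H skipped, B→slot 4, D→slot 5, A→slot 3, G→slot 2, E skipped, F skipped.
Slots: [1:I] [2:G] [3:A] [4:B] [5:D]
Profit = 75 + 23 + 25 + 62 + 45 = 230

230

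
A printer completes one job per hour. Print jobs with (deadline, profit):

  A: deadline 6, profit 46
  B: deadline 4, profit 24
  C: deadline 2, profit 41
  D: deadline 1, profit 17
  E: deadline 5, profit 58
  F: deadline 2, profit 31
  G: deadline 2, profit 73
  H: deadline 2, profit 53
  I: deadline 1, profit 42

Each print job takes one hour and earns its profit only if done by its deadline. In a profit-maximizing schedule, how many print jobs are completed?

5

Take jobs in profit order; each goes to the latest open slot no later than its deadline.
Profit order: G=73 E=58 H=53 A=46 I=42 C=41 F=31 B=24 D=17
Assign: G→slot 2, E→slot 5, H→slot 1, A→slot 6, I skipped, C skipped, F skipped, B→slot 4, D skipped.
Slots: [1:H] [2:G] [4:B] [5:E] [6:A]
5 of 9 scheduled.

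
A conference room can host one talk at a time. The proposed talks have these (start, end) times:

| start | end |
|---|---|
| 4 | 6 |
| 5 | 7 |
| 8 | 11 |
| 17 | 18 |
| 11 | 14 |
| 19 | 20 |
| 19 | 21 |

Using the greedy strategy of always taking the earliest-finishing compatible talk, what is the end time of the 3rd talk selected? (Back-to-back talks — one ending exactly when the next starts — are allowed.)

Sort by end time and greedily take each interval whose start is ≥ the last chosen end.
By end time: (4,6), (5,7), (8,11), (11,14), (17,18), (19,20), (19,21).
Pick (4,6); next start ≥ 6 → (8,11); next start ≥ 11 → (11,14); next start ≥ 14 → (17,18); next start ≥ 18 → (19,20).
Selected: (4,6) (8,11) (11,14) (17,18) (19,20)

14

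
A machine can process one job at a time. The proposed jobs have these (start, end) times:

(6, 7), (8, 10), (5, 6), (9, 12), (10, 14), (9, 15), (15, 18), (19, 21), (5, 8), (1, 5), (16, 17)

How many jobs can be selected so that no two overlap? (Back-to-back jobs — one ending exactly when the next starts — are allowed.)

7

Sorted by end: (1,5)  (5,6)  (6,7)  (5,8)  (8,10)  (9,12)  (10,14)  (9,15)  (16,17)  (15,18)  (19,21)
take (1,5); take (5,6); take (6,7); take (8,10); take (10,14); skip (9,15); take (16,17); take (19,21).
Selected 7 jobs.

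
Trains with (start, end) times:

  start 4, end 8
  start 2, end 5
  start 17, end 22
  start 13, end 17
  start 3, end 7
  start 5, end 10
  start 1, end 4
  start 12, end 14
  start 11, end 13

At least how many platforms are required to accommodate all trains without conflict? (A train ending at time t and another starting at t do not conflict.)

3

Count concurrent intervals with a sweep; the peak is the room count.
starts: [1, 2, 3, 4, 5, 11, 12, 13, 17]
ends:   [4, 5, 7, 8, 10, 13, 14, 17, 22]
s1→1 s2→2 s3→3  — peak 3.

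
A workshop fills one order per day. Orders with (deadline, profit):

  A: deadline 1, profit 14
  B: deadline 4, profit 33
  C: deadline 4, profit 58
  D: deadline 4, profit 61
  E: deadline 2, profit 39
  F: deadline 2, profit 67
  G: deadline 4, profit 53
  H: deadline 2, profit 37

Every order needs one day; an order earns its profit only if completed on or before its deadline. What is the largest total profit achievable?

239

Sort by profit descending; place each in the latest free slot ≤ its deadline.
By profit: F(d2,67), D(d4,61), C(d4,58), G(d4,53), E(d2,39), H(d2,37), B(d4,33), A(d1,14)
F→slot 2; D→slot 4; C→slot 3; G→slot 1; E skipped; H skipped; B skipped; A skipped.
Profit = 53 + 67 + 58 + 61 = 239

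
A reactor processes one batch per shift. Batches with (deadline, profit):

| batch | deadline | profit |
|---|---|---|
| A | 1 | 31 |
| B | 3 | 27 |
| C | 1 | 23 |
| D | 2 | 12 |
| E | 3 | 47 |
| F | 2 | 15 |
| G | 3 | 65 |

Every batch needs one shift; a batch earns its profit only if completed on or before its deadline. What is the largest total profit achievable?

Sort by profit descending; place each in the latest free slot ≤ its deadline.
Profit order: G=65 E=47 A=31 B=27 C=23 F=15 D=12
Assign: G→slot 3, E→slot 2, A→slot 1, B skipped, C skipped, F skipped, D skipped.
Slots: [1:A] [2:E] [3:G]
Profit = 31 + 47 + 65 = 143

143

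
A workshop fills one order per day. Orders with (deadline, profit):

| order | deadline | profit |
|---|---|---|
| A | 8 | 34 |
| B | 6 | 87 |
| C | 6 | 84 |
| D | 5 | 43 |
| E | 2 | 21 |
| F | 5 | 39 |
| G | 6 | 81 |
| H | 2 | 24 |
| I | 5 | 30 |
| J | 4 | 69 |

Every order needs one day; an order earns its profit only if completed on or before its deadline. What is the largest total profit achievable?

437

By profit: B(d6,87), C(d6,84), G(d6,81), J(d4,69), D(d5,43), F(d5,39), A(d8,34), I(d5,30), H(d2,24), E(d2,21)
B→slot 6; C→slot 5; G→slot 4; J→slot 3; D→slot 2; F→slot 1; A→slot 8; I skipped; H skipped; E skipped.
Profit = 39 + 43 + 69 + 81 + 84 + 87 + 34 = 437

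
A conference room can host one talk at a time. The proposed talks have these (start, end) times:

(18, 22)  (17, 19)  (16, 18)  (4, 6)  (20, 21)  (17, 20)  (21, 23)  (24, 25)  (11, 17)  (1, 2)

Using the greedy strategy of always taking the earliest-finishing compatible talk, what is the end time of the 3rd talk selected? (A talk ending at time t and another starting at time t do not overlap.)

17

Sorted by end: (1,2)  (4,6)  (11,17)  (16,18)  (17,19)  (17,20)  (20,21)  (18,22)  (21,23)  (24,25)
take (1,2); take (4,6); take (11,17); skip (16,18); take (17,19); take (20,21); take (21,23); take (24,25).
Selected: (1,2) (4,6) (11,17) (17,19) (20,21) (21,23) (24,25)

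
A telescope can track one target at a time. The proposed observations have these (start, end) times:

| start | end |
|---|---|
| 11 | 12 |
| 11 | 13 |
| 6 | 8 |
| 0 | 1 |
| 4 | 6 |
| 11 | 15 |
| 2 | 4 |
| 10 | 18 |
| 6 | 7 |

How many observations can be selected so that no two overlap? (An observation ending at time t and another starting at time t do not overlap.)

5

Sorted by end: (0,1)  (2,4)  (4,6)  (6,7)  (6,8)  (11,12)  (11,13)  (11,15)  (10,18)
take (0,1); take (2,4); take (4,6); take (6,7); skip (6,8); take (11,12); skip (11,13); skip (11,15).
Selected 5 observations.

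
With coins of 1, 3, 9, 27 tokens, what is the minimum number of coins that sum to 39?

3

Use the largest denomination that fits, subtract, and repeat.
39 − 1×27→12 − 1×9→3 − 1×3→0
Total coins = 1 + 1 + 1 = 3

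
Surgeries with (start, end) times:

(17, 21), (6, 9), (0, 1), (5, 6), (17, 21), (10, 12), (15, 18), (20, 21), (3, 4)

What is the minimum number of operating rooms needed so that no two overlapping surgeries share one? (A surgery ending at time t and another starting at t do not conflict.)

starts: [0, 3, 5, 6, 10, 15, 17, 17, 20]
ends:   [1, 4, 6, 9, 12, 18, 21, 21, 21]
s0→1 e1→0 s3→1 e4→0 s5→1 e6→0 s6→1 e9→0 s10→1 e12→0 s15→1 s17→2 s17→3  — peak 3.

3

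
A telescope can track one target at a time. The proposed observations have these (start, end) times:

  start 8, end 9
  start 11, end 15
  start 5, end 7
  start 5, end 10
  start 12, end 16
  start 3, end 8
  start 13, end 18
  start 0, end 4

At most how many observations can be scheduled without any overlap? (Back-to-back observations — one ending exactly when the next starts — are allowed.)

4

Sort by end time and greedily take each interval whose start is ≥ the last chosen end.
Sorted by end: (0,4)  (5,7)  (3,8)  (8,9)  (5,10)  (11,15)  (12,16)  (13,18)
take (0,4); take (5,7); take (8,9); skip (5,10); take (11,15); skip (12,16).
Selected 4 observations.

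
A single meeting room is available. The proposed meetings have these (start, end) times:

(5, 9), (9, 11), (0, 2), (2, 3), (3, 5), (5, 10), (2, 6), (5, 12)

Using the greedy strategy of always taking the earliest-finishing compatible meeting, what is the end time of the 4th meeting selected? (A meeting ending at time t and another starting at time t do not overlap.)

9

Greedy by earliest finish: after sorting by end time, pick each interval compatible with the last pick.
By end time: (0,2), (2,3), (3,5), (2,6), (5,9), (5,10), (9,11), (5,12).
Pick (0,2); next start ≥ 2 → (2,3); next start ≥ 3 → (3,5); next start ≥ 5 → (5,9); next start ≥ 9 → (9,11).
Selected: (0,2) (2,3) (3,5) (5,9) (9,11)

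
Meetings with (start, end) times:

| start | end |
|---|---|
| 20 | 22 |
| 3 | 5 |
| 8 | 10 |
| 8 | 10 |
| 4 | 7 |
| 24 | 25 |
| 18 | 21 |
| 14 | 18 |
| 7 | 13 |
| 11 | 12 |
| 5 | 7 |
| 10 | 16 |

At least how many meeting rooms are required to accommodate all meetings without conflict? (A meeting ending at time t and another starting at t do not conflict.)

3

The answer is the maximum number of intervals overlapping at any instant.
starts: [3, 4, 5, 7, 8, 8, 10, 11, 14, 18, 20, 24]
ends:   [5, 7, 7, 10, 10, 12, 13, 16, 18, 21, 22, 25]
s3→1 s4→2 e5→1 s5→2 e7→1 e7→0 s7→1 s8→2 s8→3  — peak 3.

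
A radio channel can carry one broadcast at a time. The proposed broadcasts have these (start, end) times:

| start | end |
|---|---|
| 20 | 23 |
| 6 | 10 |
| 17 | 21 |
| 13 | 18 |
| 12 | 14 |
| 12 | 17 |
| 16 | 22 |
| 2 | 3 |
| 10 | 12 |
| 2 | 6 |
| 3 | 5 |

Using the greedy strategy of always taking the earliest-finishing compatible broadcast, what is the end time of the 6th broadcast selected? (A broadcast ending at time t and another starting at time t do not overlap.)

Order by finish time; keep every interval that doesn't clash with the previous kept one.
Sorted by end: (2,3)  (3,5)  (2,6)  (6,10)  (10,12)  (12,14)  (12,17)  (13,18)  (17,21)  (16,22)  (20,23)
take (2,3); take (3,5); take (6,10); take (10,12); take (12,14); skip (12,17); skip (13,18); take (17,21).
Selected: (2,3) (3,5) (6,10) (10,12) (12,14) (17,21)

21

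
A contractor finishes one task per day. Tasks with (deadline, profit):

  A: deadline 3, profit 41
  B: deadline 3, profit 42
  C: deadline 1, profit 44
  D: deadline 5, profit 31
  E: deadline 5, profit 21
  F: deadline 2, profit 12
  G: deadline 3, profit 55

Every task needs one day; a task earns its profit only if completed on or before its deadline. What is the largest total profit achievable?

Profit order: G=55 C=44 B=42 A=41 D=31 E=21 F=12
Assign: G→slot 3, C→slot 1, B→slot 2, A skipped, D→slot 5, E→slot 4, F skipped.
Slots: [1:C] [2:B] [3:G] [4:E] [5:D]
Profit = 44 + 42 + 55 + 21 + 31 = 193

193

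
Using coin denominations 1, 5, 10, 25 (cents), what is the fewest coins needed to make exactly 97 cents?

7

97 − 3×25→22 − 2×10→2 − 2×1→0
Total coins = 3 + 2 + 2 = 7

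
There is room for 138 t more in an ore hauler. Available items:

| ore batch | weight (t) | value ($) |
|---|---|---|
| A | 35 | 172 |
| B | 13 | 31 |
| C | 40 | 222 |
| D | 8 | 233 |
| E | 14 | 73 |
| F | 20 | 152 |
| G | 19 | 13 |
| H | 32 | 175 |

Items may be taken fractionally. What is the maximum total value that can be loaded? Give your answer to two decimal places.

972.94

Greedy by value/weight ratio, highest first.
Order: D (233/8=29.12) > F (152/20=7.60) > C (222/40=5.55) > H (175/32=5.47) > E (73/14=5.21) > A (172/35=4.91) > B (31/13=2.38) > G (13/19=0.68)
Fill: take D (8 @ 233) → take F (20 @ 152) → take C (40 @ 222) → take H (32 @ 175) → take E (14 @ 73) → take 24/35 of A → 117.94; 138/138 used.
Total value = 972.94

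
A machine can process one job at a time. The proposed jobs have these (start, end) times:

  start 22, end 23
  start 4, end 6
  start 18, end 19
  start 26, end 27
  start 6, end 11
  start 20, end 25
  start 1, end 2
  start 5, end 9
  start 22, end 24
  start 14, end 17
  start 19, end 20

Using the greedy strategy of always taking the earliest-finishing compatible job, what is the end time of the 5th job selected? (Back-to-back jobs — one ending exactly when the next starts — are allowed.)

19

By end time: (1,2), (4,6), (5,9), (6,11), (14,17), (18,19), (19,20), (22,23), (22,24), (20,25), (26,27).
Pick (1,2); next start ≥ 2 → (4,6); next start ≥ 6 → (6,11); next start ≥ 11 → (14,17); next start ≥ 17 → (18,19); next start ≥ 19 → (19,20); next start ≥ 20 → (22,23); next start ≥ 23 → (26,27).
Selected: (1,2) (4,6) (6,11) (14,17) (18,19) (19,20) (22,23) (26,27)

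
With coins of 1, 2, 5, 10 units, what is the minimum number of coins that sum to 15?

15 − 1×10→5 − 1×5→0
Total coins = 1 + 1 = 2

2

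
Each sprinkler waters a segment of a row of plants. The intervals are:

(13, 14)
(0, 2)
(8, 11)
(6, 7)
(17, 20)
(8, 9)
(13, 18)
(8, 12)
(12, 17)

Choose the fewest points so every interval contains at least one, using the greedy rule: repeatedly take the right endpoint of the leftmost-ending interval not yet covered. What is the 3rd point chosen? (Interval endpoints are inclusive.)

9

Sort by right endpoint; whenever an interval is uncovered, place a point at its right end.
By right end: [0,2]  [6,7]  [8,9]  [8,11]  [8,12]  [13,14]  [12,17]  [13,18]  [17,20]
[0,2] uncovered → point at 2; [6,7] uncovered → point at 7; [8,9] uncovered → point at 9; [13,14] uncovered → point at 14; [17,20] uncovered → point at 20.
Points: 2, 7, 9, 14, 20 (5 total).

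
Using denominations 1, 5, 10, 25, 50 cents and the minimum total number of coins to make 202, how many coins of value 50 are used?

4

202 = 4×50 + 2×1
Count of 50: 4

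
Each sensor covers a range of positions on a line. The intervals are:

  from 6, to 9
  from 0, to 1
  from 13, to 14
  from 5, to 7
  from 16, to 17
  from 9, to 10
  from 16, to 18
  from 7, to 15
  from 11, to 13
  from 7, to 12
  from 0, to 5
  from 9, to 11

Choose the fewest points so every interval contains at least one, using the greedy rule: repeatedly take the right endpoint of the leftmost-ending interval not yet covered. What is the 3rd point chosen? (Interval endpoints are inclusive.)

10

By right end: [0,1]  [0,5]  [5,7]  [6,9]  [9,10]  [9,11]  [7,12]  [11,13]  [13,14]  [7,15]  [16,17]  [16,18]
[0,1] uncovered → point at 1; [5,7] uncovered → point at 7; [9,10] uncovered → point at 10; [11,13] uncovered → point at 13; [16,17] uncovered → point at 17.
Points: 1, 7, 10, 13, 17 (5 total).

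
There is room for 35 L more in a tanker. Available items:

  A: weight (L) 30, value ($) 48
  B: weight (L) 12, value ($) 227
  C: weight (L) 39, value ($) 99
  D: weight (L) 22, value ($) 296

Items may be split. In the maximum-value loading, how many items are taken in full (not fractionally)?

2

Ratios (sorted): B 18.92, D 13.45, C 2.54, A 1.60
take B (12 @ 227); take D (22 @ 296); take 1/39 of C → 2.54. Capacity used 35/35.
2 item(s) taken whole; one partial (take 1/39 of C).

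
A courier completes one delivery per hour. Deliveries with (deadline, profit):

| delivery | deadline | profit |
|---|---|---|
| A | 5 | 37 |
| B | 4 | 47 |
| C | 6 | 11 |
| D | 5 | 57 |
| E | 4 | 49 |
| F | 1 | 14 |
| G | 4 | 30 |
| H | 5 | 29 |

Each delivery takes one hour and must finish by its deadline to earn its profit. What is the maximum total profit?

Take jobs in profit order; each goes to the latest open slot no later than its deadline.
By profit: D(d5,57), E(d4,49), B(d4,47), A(d5,37), G(d4,30), H(d5,29), F(d1,14), C(d6,11)
D→slot 5; E→slot 4; B→slot 3; A→slot 2; G→slot 1; H skipped; F skipped; C→slot 6.
Profit = 30 + 37 + 47 + 49 + 57 + 11 = 231

231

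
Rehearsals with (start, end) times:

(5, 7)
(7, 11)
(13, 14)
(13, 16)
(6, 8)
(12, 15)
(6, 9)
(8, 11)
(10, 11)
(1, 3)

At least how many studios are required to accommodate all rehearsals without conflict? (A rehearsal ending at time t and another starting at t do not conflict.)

3

Events (time:±→running): 1:+→1 3:-→0 5:+→1 6:+→2 6:+→3 … peak 3.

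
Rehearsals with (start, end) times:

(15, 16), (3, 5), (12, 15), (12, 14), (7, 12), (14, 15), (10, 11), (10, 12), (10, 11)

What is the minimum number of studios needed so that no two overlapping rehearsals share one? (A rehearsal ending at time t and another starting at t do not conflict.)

4

The answer is the maximum number of intervals overlapping at any instant.
Events (time:±→running): 3:+→1 5:-→0 7:+→1 10:+→2 10:+→3 10:+→4 … peak 4.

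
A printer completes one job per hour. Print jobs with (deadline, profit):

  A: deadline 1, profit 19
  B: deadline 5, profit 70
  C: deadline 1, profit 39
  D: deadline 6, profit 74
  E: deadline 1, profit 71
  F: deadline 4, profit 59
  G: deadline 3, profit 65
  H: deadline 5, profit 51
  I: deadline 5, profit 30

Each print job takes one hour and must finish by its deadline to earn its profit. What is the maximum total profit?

390

Take jobs in profit order; each goes to the latest open slot no later than its deadline.
By profit: D(d6,74), E(d1,71), B(d5,70), G(d3,65), F(d4,59), H(d5,51), C(d1,39), I(d5,30), A(d1,19)
D→slot 6; E→slot 1; B→slot 5; G→slot 3; F→slot 4; H→slot 2; C skipped; I skipped; A skipped.
Profit = 71 + 51 + 65 + 59 + 70 + 74 = 390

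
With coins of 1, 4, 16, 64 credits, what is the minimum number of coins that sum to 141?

6

141 = 2×64 + 3×4 + 1×1
Total coins = 2 + 3 + 1 = 6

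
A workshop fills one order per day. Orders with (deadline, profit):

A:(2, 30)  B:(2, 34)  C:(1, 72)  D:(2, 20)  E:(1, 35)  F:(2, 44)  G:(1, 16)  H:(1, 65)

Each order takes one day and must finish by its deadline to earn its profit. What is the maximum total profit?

By profit: C(d1,72), H(d1,65), F(d2,44), E(d1,35), B(d2,34), A(d2,30), D(d2,20), G(d1,16)
C→slot 1; H skipped; F→slot 2; E skipped; B skipped; A skipped; D skipped; G skipped.
Profit = 72 + 44 = 116

116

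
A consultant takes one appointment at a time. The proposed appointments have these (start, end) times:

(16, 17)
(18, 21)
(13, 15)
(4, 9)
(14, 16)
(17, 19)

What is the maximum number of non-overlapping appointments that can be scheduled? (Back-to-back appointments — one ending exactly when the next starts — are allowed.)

4

Greedy by earliest finish: after sorting by end time, pick each interval compatible with the last pick.
Sorted by end: (4,9)  (13,15)  (14,16)  (16,17)  (17,19)  (18,21)
take (4,9); take (13,15); skip (14,16); take (16,17); take (17,19); skip (18,21).
Selected 4 appointments.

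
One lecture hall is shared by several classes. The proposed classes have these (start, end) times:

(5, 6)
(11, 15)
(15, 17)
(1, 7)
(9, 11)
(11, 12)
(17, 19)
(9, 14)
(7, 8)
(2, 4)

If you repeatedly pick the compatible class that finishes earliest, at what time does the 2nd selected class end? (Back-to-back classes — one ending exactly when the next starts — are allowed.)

6

By end time: (2,4), (5,6), (1,7), (7,8), (9,11), (11,12), (9,14), (11,15), (15,17), (17,19).
Pick (2,4); next start ≥ 4 → (5,6); next start ≥ 6 → (7,8); next start ≥ 8 → (9,11); next start ≥ 11 → (11,12); next start ≥ 12 → (15,17); next start ≥ 17 → (17,19).
Selected: (2,4) (5,6) (7,8) (9,11) (11,12) (15,17) (17,19)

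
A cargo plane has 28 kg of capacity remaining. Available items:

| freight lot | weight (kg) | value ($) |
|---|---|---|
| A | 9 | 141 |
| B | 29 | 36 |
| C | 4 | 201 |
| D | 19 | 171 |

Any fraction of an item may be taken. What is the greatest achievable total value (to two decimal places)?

477.00

Greedy by value/weight ratio, highest first.
Ratios (sorted): C 50.25, A 15.67, D 9.00, B 1.24
take C (4 @ 201); take A (9 @ 141); take 15/19 of D → 135.00. Capacity used 28/28.
Total value = 477.00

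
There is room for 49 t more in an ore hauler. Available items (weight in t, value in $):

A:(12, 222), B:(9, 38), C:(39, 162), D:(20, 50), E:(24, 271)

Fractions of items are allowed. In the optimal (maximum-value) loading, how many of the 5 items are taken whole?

3

Order: A (222/12=18.50) > E (271/24=11.29) > B (38/9=4.22) > C (162/39=4.15) > D (50/20=2.50)
Fill: take A (12 @ 222) → take E (24 @ 271) → take B (9 @ 38) → take 4/39 of C → 16.62; 49/49 used.
3 item(s) taken whole; one partial (take 4/39 of C).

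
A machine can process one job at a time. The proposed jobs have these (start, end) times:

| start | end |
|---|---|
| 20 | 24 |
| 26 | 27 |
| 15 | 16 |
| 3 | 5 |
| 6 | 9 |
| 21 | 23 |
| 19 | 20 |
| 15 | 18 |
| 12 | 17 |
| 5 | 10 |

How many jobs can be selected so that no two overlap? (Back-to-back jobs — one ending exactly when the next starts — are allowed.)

Sorted by end: (3,5)  (6,9)  (5,10)  (15,16)  (12,17)  (15,18)  (19,20)  (21,23)  (20,24)  (26,27)
take (3,5); take (6,9); take (15,16); take (19,20); take (21,23); take (26,27).
Selected 6 jobs.

6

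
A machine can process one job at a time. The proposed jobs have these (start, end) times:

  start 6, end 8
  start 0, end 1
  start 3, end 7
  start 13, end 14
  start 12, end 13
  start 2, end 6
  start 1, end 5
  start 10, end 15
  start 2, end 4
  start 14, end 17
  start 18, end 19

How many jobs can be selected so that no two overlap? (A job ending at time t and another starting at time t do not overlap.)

Sorted by end: (0,1)  (2,4)  (1,5)  (2,6)  (3,7)  (6,8)  (12,13)  (13,14)  (10,15)  (14,17)  (18,19)
take (0,1); take (2,4); skip (1,5); skip (2,6); take (6,8); take (12,13); take (13,14); take (14,17); take (18,19).
Selected 7 jobs.

7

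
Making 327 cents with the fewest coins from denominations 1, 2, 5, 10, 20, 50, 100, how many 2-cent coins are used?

1

327 = 3×100 + 1×20 + 1×5 + 1×2
Count of 2: 1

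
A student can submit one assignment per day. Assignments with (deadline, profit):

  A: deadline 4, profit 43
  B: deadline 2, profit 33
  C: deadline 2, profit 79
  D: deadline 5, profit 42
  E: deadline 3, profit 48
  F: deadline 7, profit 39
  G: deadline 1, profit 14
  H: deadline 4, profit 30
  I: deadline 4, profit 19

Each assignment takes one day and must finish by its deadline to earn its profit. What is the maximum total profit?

Profit order: C=79 E=48 A=43 D=42 F=39 B=33 H=30 I=19 G=14
Assign: C→slot 2, E→slot 3, A→slot 4, D→slot 5, F→slot 7, B→slot 1, H skipped, I skipped, G skipped.
Slots: [1:B] [2:C] [3:E] [4:A] [5:D] [7:F]
Profit = 33 + 79 + 48 + 43 + 42 + 39 = 284

284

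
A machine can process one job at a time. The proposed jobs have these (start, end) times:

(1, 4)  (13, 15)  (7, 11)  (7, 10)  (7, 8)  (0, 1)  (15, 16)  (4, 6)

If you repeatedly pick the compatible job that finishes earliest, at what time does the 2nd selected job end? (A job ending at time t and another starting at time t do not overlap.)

4

Sort by end time and greedily take each interval whose start is ≥ the last chosen end.
Sorted by end: (0,1)  (1,4)  (4,6)  (7,8)  (7,10)  (7,11)  (13,15)  (15,16)
take (0,1); take (1,4); take (4,6); take (7,8); take (13,15); take (15,16).
Selected: (0,1) (1,4) (4,6) (7,8) (13,15) (15,16)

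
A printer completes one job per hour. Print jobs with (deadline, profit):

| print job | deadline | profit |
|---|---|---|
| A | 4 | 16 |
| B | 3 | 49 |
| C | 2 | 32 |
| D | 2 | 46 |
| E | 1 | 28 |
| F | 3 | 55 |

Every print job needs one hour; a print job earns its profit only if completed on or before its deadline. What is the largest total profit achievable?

166

Profit order: F=55 B=49 D=46 C=32 E=28 A=16
Assign: F→slot 3, B→slot 2, D→slot 1, C skipped, E skipped, A→slot 4.
Slots: [1:D] [2:B] [3:F] [4:A]
Profit = 46 + 49 + 55 + 16 = 166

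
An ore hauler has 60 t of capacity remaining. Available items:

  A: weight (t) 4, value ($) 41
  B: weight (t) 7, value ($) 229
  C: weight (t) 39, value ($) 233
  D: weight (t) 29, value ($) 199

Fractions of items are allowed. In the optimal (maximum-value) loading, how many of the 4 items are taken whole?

3

Greedy by value/weight ratio, highest first.
Order: B (229/7=32.71) > A (41/4=10.25) > D (199/29=6.86) > C (233/39=5.97)
Fill: take B (7 @ 229) → take A (4 @ 41) → take D (29 @ 199) → take 20/39 of C → 119.49; 60/60 used.
3 item(s) taken whole; one partial (take 20/39 of C).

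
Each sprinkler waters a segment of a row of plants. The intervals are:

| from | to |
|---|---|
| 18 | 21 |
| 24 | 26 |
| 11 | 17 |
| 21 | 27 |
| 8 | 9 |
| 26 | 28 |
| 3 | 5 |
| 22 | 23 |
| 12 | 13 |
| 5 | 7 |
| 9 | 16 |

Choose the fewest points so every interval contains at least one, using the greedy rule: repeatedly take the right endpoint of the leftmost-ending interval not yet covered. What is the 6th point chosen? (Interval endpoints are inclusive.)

Sort by right endpoint; whenever an interval is uncovered, place a point at its right end.
Sorted: [3,5] [5,7] [8,9] [12,13] [9,16] [11,17] [18,21] [22,23] [24,26] [21,27] [26,28]
{[3,5],[5,7]} hit by 5; {[8,9]} hit by 9; {[12,13],[9,16],[11,17]} hit by 13; {[18,21]} hit by 21; {[22,23]} hit by 23; {[24,26],[21,27],[26,28]} hit by 26.
Points: 5, 9, 13, 21, 23, 26 (6 total).

26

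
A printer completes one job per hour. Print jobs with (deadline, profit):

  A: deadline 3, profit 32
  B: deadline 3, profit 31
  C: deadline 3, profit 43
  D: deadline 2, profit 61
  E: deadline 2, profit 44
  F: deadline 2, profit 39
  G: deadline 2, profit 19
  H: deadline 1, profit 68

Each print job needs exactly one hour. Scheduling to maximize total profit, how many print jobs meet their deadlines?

3

By profit: H(d1,68), D(d2,61), E(d2,44), C(d3,43), F(d2,39), A(d3,32), B(d3,31), G(d2,19)
H→slot 1; D→slot 2; E skipped; C→slot 3; F skipped; A skipped; B skipped; G skipped.
3 of 8 scheduled.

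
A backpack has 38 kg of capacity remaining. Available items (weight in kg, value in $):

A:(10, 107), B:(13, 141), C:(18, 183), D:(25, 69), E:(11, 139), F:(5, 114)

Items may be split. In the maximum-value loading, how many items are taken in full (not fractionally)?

Ratios (sorted): F 22.80, E 12.64, B 10.85, A 10.70, C 10.17, D 2.76
take F (5 @ 114); take E (11 @ 139); take B (13 @ 141); take 9/10 of A → 96.30. Capacity used 38/38.
3 item(s) taken whole; one partial (take 9/10 of A).

3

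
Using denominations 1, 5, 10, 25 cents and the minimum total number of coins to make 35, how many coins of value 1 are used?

0

Greedy: take as many of the largest coin as possible, then repeat with the remainder.
35 − 1×25→10 − 1×10→0
Count of 1: 0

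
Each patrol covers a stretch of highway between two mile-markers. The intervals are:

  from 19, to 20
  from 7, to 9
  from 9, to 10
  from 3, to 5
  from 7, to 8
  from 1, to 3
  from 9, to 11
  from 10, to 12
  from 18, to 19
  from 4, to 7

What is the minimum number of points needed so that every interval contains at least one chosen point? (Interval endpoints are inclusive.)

4

By right end: [1,3]  [3,5]  [4,7]  [7,8]  [7,9]  [9,10]  [9,11]  [10,12]  [18,19]  [19,20]
[1,3] uncovered → point at 3; [4,7] uncovered → point at 7; [9,10] uncovered → point at 10; [18,19] uncovered → point at 19.
Points: 3, 7, 10, 19 (4 total).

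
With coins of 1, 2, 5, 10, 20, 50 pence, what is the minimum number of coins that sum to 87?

5

Use the largest denomination that fits, subtract, and repeat.
87 − 1×50→37 − 1×20→17 − 1×10→7 − 1×5→2 − 1×2→0
Total coins = 1 + 1 + 1 + 1 + 1 = 5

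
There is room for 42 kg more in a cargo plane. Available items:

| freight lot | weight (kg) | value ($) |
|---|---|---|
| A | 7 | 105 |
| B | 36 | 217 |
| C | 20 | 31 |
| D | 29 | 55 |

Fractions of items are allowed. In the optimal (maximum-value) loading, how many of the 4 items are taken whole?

1

Greedy by value/weight ratio, highest first.
Ratios (sorted): A 15.00, B 6.03, D 1.90, C 1.55
take A (7 @ 105); take 35/36 of B → 210.97. Capacity used 42/42.
1 item(s) taken whole; one partial (take 35/36 of B).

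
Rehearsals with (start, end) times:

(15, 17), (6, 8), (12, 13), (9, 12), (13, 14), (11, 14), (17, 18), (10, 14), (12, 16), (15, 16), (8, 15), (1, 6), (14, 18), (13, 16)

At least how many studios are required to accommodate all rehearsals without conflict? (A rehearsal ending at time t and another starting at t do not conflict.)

6

Count concurrent intervals with a sweep; the peak is the room count.
Events (time:±→running): 1:+→1 6:-→0 6:+→1 8:-→0 8:+→1 9:+→2 10:+→3 11:+→4 12:-→3 12:+→4 12:+→5 13:-→4 13:+→5 13:+→6 … peak 6.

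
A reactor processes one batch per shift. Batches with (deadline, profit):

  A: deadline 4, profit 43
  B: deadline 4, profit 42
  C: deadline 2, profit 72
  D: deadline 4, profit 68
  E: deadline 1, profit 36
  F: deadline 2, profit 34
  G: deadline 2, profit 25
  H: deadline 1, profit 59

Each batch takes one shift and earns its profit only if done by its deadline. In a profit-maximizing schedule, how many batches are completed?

By profit: C(d2,72), D(d4,68), H(d1,59), A(d4,43), B(d4,42), E(d1,36), F(d2,34), G(d2,25)
C→slot 2; D→slot 4; H→slot 1; A→slot 3; B skipped; E skipped; F skipped; G skipped.
4 of 8 scheduled.

4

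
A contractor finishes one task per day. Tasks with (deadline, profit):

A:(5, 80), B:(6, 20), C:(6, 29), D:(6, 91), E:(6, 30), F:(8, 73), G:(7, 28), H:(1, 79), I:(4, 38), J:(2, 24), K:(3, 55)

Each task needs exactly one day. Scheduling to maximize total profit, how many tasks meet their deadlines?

8

By profit: D(d6,91), A(d5,80), H(d1,79), F(d8,73), K(d3,55), I(d4,38), E(d6,30), C(d6,29), G(d7,28), J(d2,24), B(d6,20)
D→slot 6; A→slot 5; H→slot 1; F→slot 8; K→slot 3; I→slot 4; E→slot 2; C skipped; G→slot 7; J skipped; B skipped.
8 of 11 scheduled.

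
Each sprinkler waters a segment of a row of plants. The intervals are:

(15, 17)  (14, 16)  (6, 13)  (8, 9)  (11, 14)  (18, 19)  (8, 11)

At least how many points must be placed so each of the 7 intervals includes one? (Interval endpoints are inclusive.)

Sorted: [8,9] [8,11] [6,13] [11,14] [14,16] [15,17] [18,19]
{[8,9],[8,11],[6,13]} hit by 9; {[11,14],[14,16]} hit by 14; {[15,17]} hit by 17; {[18,19]} hit by 19.
Points: 9, 14, 17, 19 (4 total).

4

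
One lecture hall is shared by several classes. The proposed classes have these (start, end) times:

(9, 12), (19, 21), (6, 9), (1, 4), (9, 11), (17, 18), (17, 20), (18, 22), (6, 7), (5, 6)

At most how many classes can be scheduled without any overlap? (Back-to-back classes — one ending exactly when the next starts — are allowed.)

6

Sorted by end: (1,4)  (5,6)  (6,7)  (6,9)  (9,11)  (9,12)  (17,18)  (17,20)  (19,21)  (18,22)
take (1,4); take (5,6); take (6,7); take (9,11); skip (9,12); take (17,18); take (19,21).
Selected 6 classes.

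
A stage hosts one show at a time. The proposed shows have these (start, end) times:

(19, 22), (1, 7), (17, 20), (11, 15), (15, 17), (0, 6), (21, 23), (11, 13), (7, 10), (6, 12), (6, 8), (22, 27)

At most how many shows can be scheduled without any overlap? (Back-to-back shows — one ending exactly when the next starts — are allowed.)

6

Greedy by earliest finish: after sorting by end time, pick each interval compatible with the last pick.
By end time: (0,6), (1,7), (6,8), (7,10), (6,12), (11,13), (11,15), (15,17), (17,20), (19,22), (21,23), (22,27).
Pick (0,6); next start ≥ 6 → (6,8); next start ≥ 8 → (11,13); next start ≥ 13 → (15,17); next start ≥ 17 → (17,20); next start ≥ 20 → (21,23).
Selected 6 shows.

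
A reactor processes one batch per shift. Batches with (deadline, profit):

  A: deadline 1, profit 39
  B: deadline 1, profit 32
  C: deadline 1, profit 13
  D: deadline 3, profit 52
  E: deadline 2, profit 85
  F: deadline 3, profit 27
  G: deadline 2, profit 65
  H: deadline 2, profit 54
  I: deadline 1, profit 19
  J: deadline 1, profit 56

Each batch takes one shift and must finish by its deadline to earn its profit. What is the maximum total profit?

Profit order: E=85 G=65 J=56 H=54 D=52 A=39 B=32 F=27 I=19 C=13
Assign: E→slot 2, G→slot 1, J skipped, H skipped, D→slot 3, A skipped, B skipped, F skipped, I skipped, C skipped.
Slots: [1:G] [2:E] [3:D]
Profit = 65 + 85 + 52 = 202

202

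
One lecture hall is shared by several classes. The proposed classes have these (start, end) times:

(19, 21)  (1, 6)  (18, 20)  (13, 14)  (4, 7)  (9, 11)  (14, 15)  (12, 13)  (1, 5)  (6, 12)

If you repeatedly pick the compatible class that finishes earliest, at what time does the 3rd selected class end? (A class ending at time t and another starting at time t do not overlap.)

Order by finish time; keep every interval that doesn't clash with the previous kept one.
Sorted by end: (1,5)  (1,6)  (4,7)  (9,11)  (6,12)  (12,13)  (13,14)  (14,15)  (18,20)  (19,21)
take (1,5); skip (1,6); take (9,11); take (12,13); take (13,14); take (14,15); take (18,20).
Selected: (1,5) (9,11) (12,13) (13,14) (14,15) (18,20)

13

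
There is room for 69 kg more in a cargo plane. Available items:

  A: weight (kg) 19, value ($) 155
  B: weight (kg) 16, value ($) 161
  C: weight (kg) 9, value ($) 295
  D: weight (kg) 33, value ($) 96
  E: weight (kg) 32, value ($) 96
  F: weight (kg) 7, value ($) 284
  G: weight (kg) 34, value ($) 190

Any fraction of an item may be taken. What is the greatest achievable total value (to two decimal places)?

Order: F (284/7=40.57) > C (295/9=32.78) > B (161/16=10.06) > A (155/19=8.16) > G (190/34=5.59) > E (96/32=3.00) > D (96/33=2.91)
Fill: take F (7 @ 284) → take C (9 @ 295) → take B (16 @ 161) → take A (19 @ 155) → take 18/34 of G → 100.59; 69/69 used.
Total value = 995.59

995.59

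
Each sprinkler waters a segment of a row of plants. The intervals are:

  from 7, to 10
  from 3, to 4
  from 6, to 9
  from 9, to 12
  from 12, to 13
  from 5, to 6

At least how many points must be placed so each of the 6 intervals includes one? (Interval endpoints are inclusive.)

Process intervals by earliest right end; each time one isn't hit yet, stab at its right endpoint.
Sorted: [3,4] [5,6] [6,9] [7,10] [9,12] [12,13]
{[3,4]} hit by 4; {[5,6],[6,9]} hit by 6; {[7,10],[9,12]} hit by 10; {[12,13]} hit by 13.
Points: 4, 6, 10, 13 (4 total).

4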